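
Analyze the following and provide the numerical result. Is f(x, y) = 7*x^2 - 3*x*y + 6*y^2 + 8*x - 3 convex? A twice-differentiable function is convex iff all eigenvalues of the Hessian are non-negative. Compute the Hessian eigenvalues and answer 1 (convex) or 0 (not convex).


The Hessian of f(x,y) = 7*x^2 - 3*x*y + 6*y^2 + 8*x - 3 is:
H = [[14, -3], [-3, 12]]
Trace = 14 + 12 = 26
Determinant = 14*12 - (-3)^2 = 159
Discriminant = (26)^2 - 4*159 = 40.0
Eigenvalues: lambda_1 = 9.8377, lambda_2 = 16.1623
The function is convex.

1


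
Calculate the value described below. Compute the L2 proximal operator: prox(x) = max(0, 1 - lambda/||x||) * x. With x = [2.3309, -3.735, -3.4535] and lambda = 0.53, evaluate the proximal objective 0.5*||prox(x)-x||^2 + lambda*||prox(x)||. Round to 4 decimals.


Step 1: Compute ||x||.
||x|| = 5.5955
Step 2: Compute scaling factor.
scale = max(0, 1 - 0.53/5.5955) = 0.9053
Step 3: prox(x) = [2.1101, -3.3812, -3.1264]
||prox(x)|| = 5.0655
Step 4: Proximal objective.
0.5*||prox-x||^2 = 0.1405
lambda*||prox|| = 2.6847
Total = 2.8252


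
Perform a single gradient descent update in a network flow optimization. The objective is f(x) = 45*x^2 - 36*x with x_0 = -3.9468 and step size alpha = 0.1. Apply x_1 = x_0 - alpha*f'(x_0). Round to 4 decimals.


We compute the gradient at x_0 and apply the update.
f'(x) = 90*x - 36
f'(-3.9468) = 90*-3.9468 - 36 = -391.212
x_1 = -3.9468 - 0.1*-391.212 = 35.1744


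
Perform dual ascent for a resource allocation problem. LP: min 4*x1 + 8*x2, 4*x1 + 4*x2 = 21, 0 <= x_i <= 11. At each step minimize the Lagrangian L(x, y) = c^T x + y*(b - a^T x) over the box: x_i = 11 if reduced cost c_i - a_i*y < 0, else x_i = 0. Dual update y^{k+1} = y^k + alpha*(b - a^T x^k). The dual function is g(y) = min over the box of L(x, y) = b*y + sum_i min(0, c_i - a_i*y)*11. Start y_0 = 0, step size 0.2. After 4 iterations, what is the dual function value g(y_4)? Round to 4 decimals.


Dual ascent for LP: min 4*x1 + 8*x2, 4*x1 + 4*x2 = 21, 0 <= x_i <= 11
Step 1: y^k = 0.0, reduced costs: (4.0, 8.0)
  x^k = (0.0, 0.0), subgradient = b - a^T x = 21.0
  y^{k+1} = 0.0 + 0.2*21.0 = 4.2
Step 2: y^k = 4.2, reduced costs: (-12.8, -8.8)
  x^k = (11.0, 11.0), subgradient = b - a^T x = -67.0
  y^{k+1} = 4.2 + 0.2*-67.0 = -9.2
Step 3: y^k = -9.2, reduced costs: (40.8, 44.8)
  x^k = (0.0, 0.0), subgradient = b - a^T x = 21.0
  y^{k+1} = -9.2 + 0.2*21.0 = -5.0
Step 4: y^k = -5.0, reduced costs: (24.0, 28.0)
  x^k = (0.0, 0.0), subgradient = b - a^T x = 21.0
  y^{k+1} = -5.0 + 0.2*21.0 = -0.8
Dual objective at y_4 = -0.8: reduced costs (7.2, 11.2), box minimizer x = (0.0, 0.0)
g(y_4) = b*y + (c1 - a1*y)*x1 + (c2 - a2*y)*x2 = 21*(-0.8) + 7.2*0.0 + 11.2*0.0 = -16.8 + 0.0 + 0.0 = -16.8


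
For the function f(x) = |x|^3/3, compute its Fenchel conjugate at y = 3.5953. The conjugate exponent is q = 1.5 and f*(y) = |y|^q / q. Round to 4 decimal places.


The conjugate exponent q satisfies 1/p + 1/q = 1.
p = 3, so q = 3/(3 - 1) = 1.5
|y|^q = 3.5953^1.5 = 6.8171
f*(3.5953) = 6.8171 / 1.5 = 4.5448


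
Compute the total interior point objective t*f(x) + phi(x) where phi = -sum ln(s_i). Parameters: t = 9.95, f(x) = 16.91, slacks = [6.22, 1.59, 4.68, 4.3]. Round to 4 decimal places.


Step 1: Compute log-barrier.
ln values: [1.8278, 0.4637, 1.5433, 1.4586]
phi = -(1.8278 + 0.4637 + 1.5433 + 1.4586) = -5.2934
Step 2: Compute augmented objective.
t*f(x) = 9.95*16.91 = 168.2545
Total = 168.2545 - 5.2934 = 162.9611


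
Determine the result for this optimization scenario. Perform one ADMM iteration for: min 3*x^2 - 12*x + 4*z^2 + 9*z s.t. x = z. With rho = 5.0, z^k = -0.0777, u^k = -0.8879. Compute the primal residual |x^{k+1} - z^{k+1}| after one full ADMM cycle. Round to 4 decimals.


ADMM iteration with rho = 5.0, z^k = -0.0777, u^k = -0.8879
Step 1: x-update.
Minimize 3*x^2 - 12*x + (5.0/2)*(x + 0.0777 - 0.8879)^2
FOC: (2*3 + 5.0)*x = 12 + 5.0*(-0.0777 + 0.8879)
x^{k+1} = 1.4592
Step 2: z-update.
Minimize 4*z^2 + 9*z + (5.0/2)*(1.4592 - z - 0.8879)^2
FOC: (2*4 + 5.0)*z = -9 + 5.0*(1.4592 - 0.8879)
z^{k+1} = -0.4726
Step 3: u-update.
u^{k+1} = -0.8879 + 1.4592 + 0.4726 = 1.0439
Step 4: Primal residual = |1.4592 + 0.4726| = 1.9318


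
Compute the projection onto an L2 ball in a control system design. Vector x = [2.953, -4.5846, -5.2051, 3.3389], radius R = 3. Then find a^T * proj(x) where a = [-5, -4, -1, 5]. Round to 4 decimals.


Step 1: Compute ||x|| (intermediates to 6 decimals).
||x|| = sqrt(2.953^2 + (-4.5846)^2 + (-5.2051)^2 + 3.3389^2) = 8.245004
Step 2: Project.
Since ||x|| > R, scale = R/||x|| = 3/8.245004 = 0.363857, proj(x) = scale * x
proj(x) = [1.07447, -1.668139, -1.893912, 1.214882]
Step 3: Dot product.
a^T * proj(x) = -5*1.07447 - 4*(-1.668139) - 1*(-1.893912) + 5*1.214882 = 9.2685


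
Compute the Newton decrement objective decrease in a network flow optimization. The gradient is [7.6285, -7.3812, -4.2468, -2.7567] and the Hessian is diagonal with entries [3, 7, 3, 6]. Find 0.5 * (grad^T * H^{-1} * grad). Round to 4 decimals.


Step 1: H is diagonal, so H^(-1) * g = [2.5428, -1.0545, -1.4156, -0.4595].
Step 2: g^T H^(-1) g = sum_i g_i^2 / H_ii
  = (7.6285)^2/3 + (-7.3812)^2/7 + (-4.2468)^2/3 + (-2.7567)^2/6
  = 19.398 + 7.7832 + 6.0118 + 1.2666 = 34.4595
Step 3: Objective decrease = 0.5 * g^T H^(-1) g = 17.2297


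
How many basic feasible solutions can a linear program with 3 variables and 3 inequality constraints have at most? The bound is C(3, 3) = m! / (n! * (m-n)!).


Each vertex corresponds to some choice of n active constraints out of m, so the number of vertices is at most C(m, n) = m! / (n!(m-n)!).
m = 3, n = 3
Numerator: 3 * 2 * 1
Denominator: 3! = 6
C(3, 3) = 1


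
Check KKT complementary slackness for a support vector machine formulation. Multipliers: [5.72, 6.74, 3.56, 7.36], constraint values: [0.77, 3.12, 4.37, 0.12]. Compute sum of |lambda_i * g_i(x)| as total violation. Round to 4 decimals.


KKT complementary slackness check:
lambda_1 * g_1 = 5.72 * 0.77 = 4.4044
lambda_2 * g_2 = 6.74 * 3.12 = 21.0288
lambda_3 * g_3 = 3.56 * 4.37 = 15.5572
lambda_4 * g_4 = 7.36 * 0.12 = 0.8832
Total violation = 4.4044 + 21.0288 + 15.5572 + 0.8832 = 41.8736


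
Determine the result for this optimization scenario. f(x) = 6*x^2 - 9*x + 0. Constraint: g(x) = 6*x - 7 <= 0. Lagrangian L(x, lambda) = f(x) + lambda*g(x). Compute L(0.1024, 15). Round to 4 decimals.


Step 1: Evaluate f(x).
f(0.1024) = 6*0.1024^2 - 9*0.1024 + 0 = -0.8587
Step 2: Evaluate g(x).
g(0.1024) = 6*0.1024 - 7 = -6.3856
Step 3: Compute Lagrangian.
L = -0.8587 + 15*-6.3856 = -96.6427


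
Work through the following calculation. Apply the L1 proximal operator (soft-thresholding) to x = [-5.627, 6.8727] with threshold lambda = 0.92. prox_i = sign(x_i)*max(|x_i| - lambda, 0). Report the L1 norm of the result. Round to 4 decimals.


Soft-thresholding with lambda = 0.92:
prox(-5.627) = sign(-5.627)*max(|-5.627| - 0.92, 0) = -4.707
prox(6.8727) = sign(6.8727)*max(|6.8727| - 0.92, 0) = 5.9527
prox(x) = [-4.707, 5.9527]
||prox(x)||_1 = 4.707 + 5.9527 = 10.6597


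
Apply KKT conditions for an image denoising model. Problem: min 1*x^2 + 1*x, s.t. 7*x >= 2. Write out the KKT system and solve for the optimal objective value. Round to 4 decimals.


Step 1: Try lambda = 0 (constraint inactive).
x_unc = -1/(2*1) = -0.5
Check: 7*-0.5 = -3.5 < 2 -- violated!
Step 2: Constraint must be active: 7*x = 2
x* = 2/7 = 0.2857 (rounded; the exact value 2/7 is used below)
lambda = (2*1*(2/7) + 1)/7 = 0.2245
Step 3: Compute optimal value.
f(x*) = 1*(2/7)^2 + 1*(2/7) = 0.3673


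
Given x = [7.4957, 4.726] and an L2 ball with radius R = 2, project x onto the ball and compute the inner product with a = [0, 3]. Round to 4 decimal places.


Step 1: Compute ||x|| (intermediates to 6 decimals).
||x|| = sqrt(7.4957^2 + 4.726^2) = 8.861185
Step 2: Project.
Since ||x|| > R, scale = R/||x|| = 2/8.861185 = 0.225703, proj(x) = scale * x
proj(x) = [1.691802, 1.066672]
Step 3: Dot product.
a^T * proj(x) = 0*1.691802 + 3*1.066672 = 3.2


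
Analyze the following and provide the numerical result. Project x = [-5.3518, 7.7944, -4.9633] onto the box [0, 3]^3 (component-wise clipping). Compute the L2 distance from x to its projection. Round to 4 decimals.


Project each component onto [0, 3].
clip(-5.3518) = 0.0, clip(7.7944) = 3.0, clip(-4.9633) = 0.0
Projection = [0.0, 3.0, 0.0]
Squared diffs: [28.6418, 22.9863, 24.6343]
Distance = sqrt(76.2624) = 8.7328


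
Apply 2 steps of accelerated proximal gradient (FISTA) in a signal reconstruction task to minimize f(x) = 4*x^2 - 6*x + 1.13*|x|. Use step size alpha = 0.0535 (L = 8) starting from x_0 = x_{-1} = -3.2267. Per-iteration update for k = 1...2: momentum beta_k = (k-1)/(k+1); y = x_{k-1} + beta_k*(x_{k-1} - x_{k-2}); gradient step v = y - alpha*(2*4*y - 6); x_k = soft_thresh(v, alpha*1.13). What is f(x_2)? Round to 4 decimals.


FISTA on f(x) = 4*x^2 - 6*x + 1.13*|x|
L = 8, alpha = 0.0535
Iteration 1: beta = 0.0, y = -3.2267 + 0.0*(-3.2267 + 3.2267) = -3.2267
  grad(y) = -31.8136, v = y - alpha*grad = -1.5247
  prox(v) = soft_thresh(-1.5247, 0.0605) = -1.4642
Iteration 2: beta = 0.3333, y = -1.4642 + 0.3333*(-1.4642 + 3.2267) = -0.8767
  grad(y) = -13.0138, v = y - alpha*grad = -0.1805
  prox(v) = soft_thresh(-0.1805, 0.0605) = -0.12
f(x_2) = 4*(-0.12)^2 - 6*(-0.12) + 1.13*|-0.12| = 0.9134


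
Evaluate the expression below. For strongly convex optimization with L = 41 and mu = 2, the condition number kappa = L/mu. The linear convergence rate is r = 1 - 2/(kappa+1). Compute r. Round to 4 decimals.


Step 1: Compute the condition number.
kappa = L/mu = 41/2 = 20.5
Step 2: Compute the convergence rate.
r = 1 - 2/(kappa + 1) = 1 - 2*mu/(L + mu) = (L - mu)/(L + mu) = 39/43 = 0.907


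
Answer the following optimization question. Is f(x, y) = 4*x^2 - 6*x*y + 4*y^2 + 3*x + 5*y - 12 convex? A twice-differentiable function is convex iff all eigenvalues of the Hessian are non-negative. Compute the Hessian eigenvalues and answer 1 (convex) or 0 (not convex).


The Hessian of f(x,y) = 4*x^2 - 6*x*y + 4*y^2 + 3*x + 5*y - 12 is:
H = [[8, -6], [-6, 8]]
Trace = 8 + 8 = 16
Determinant = 8*8 - (-6)^2 = 28
Discriminant = (16)^2 - 4*28 = 144.0
Eigenvalues: lambda_1 = 2.0, lambda_2 = 14.0
The function is convex.

1


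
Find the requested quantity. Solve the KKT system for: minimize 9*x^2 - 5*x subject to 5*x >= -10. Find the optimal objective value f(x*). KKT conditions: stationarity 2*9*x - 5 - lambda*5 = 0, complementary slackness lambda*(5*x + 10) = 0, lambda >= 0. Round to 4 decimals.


Step 1: Try lambda = 0 (constraint inactive).
Stationarity: 2*9*x - 5 = 0
x* = 5/(2*9) = 5/18 = 0.2778 (rounded; the exact value 5/18 is used below)
Check constraint: 5*0.2778 = 1.389 >= -10 -- satisfied.
Step 2: Compute optimal value.
f(x*) = 9*(5/18)^2 - 5*(5/18) = -0.6944


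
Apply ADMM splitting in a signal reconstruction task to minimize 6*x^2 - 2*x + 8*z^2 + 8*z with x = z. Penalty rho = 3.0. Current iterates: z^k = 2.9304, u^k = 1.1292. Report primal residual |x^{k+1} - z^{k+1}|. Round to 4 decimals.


ADMM iteration with rho = 3.0, z^k = 2.9304, u^k = 1.1292
Step 1: x-update.
Minimize 6*x^2 - 2*x + (3.0/2)*(x - 2.9304 + 1.1292)^2
FOC: (2*6 + 3.0)*x = 2 + 3.0*(2.9304 - 1.1292)
x^{k+1} = 0.4936
Step 2: z-update.
Minimize 8*z^2 + 8*z + (3.0/2)*(0.4936 - z + 1.1292)^2
FOC: (2*8 + 3.0)*z = -8 + 3.0*(0.4936 + 1.1292)
z^{k+1} = -0.1648
Step 3: u-update.
u^{k+1} = 1.1292 + 0.4936 + 0.1648 = 1.7876
Step 4: Primal residual = |0.4936 + 0.1648| = 0.6584


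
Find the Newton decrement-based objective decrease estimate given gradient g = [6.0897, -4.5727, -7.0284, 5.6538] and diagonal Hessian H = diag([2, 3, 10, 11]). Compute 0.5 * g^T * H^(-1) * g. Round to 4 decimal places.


Step 1: H is diagonal, so H^(-1) * g = [3.0449, -1.5242, -0.7028, 0.514].
Step 2: g^T H^(-1) g = sum_i g_i^2 / H_ii
  = (6.0897)^2/2 + (-4.5727)^2/3 + (-7.0284)^2/10 + (5.6538)^2/11
  = 18.5422 + 6.9699 + 4.9398 + 2.906 = 33.3579
Step 3: Objective decrease = 0.5 * g^T H^(-1) g = 16.6789


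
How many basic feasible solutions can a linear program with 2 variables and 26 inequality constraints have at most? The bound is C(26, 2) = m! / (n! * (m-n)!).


Each vertex corresponds to some choice of n active constraints out of m, so the number of vertices is at most C(m, n) = m! / (n!(m-n)!).
m = 26, n = 2
Numerator: 26 * 25
Denominator: 2! = 2
C(26, 2) = 325


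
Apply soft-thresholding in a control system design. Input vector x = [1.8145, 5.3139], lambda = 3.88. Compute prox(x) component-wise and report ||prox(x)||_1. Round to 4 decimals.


Soft-thresholding with lambda = 3.88:
prox(1.8145) = sign(1.8145)*max(|1.8145| - 3.88, 0) = 0.0
prox(5.3139) = sign(5.3139)*max(|5.3139| - 3.88, 0) = 1.4339
prox(x) = [0.0, 1.4339]
||prox(x)||_1 = 0.0 + 1.4339 = 1.4339


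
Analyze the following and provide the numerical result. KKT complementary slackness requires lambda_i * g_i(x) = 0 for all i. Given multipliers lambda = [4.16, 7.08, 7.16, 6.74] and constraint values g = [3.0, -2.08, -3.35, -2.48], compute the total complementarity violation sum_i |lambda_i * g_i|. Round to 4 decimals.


KKT complementary slackness check:
lambda_1 * g_1 = 4.16 * 3.0 = 12.48
lambda_2 * g_2 = 7.08 * -2.08 = -14.7264
lambda_3 * g_3 = 7.16 * -3.35 = -23.986
lambda_4 * g_4 = 6.74 * -2.48 = -16.7152
Total violation = 12.48 + 14.7264 + 23.986 + 16.7152 = 67.9076


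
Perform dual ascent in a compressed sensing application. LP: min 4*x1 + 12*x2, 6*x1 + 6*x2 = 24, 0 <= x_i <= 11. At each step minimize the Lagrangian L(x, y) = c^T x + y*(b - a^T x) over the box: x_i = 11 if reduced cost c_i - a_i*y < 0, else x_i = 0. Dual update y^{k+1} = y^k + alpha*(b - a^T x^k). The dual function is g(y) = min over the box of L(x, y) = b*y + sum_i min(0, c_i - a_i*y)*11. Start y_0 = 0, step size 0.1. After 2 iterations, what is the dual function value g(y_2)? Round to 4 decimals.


Dual ascent for LP: min 4*x1 + 12*x2, 6*x1 + 6*x2 = 24, 0 <= x_i <= 11
Step 1: y^k = 0.0, reduced costs: (4.0, 12.0)
  x^k = (0.0, 0.0), subgradient = b - a^T x = 24.0
  y^{k+1} = 0.0 + 0.1*24.0 = 2.4
Step 2: y^k = 2.4, reduced costs: (-10.4, -2.4)
  x^k = (11.0, 11.0), subgradient = b - a^T x = -108.0
  y^{k+1} = 2.4 + 0.1*-108.0 = -8.4
Dual objective at y_2 = -8.4: reduced costs (54.4, 62.4), box minimizer x = (0.0, 0.0)
g(y_2) = b*y + (c1 - a1*y)*x1 + (c2 - a2*y)*x2 = 24*(-8.4) + 54.4*0.0 + 62.4*0.0 = -201.6 + 0.0 + 0.0 = -201.6


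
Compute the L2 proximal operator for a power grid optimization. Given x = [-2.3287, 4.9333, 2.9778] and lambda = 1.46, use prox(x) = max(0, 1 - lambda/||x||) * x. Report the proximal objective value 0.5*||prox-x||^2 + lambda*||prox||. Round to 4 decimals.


Step 1: Compute ||x||.
||x|| = 6.2151
Step 2: Compute scaling factor.
scale = max(0, 1 - 1.46/6.2151) = 0.7651
Step 3: prox(x) = [-1.7817, 3.7744, 2.2783]
||prox(x)|| = 4.7551
Step 4: Proximal objective.
0.5*||prox-x||^2 = 1.0658
lambda*||prox|| = 6.9424
Total = 8.0083


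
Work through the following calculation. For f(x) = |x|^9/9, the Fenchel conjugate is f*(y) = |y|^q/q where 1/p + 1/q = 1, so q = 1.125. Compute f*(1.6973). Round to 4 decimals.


The conjugate exponent q satisfies 1/p + 1/q = 1.
p = 9, so q = 9/(9 - 1) = 1.125
|y|^q = 1.6973^1.125 = 1.8133
f*(1.6973) = 1.8133 / 1.125 = 1.6119


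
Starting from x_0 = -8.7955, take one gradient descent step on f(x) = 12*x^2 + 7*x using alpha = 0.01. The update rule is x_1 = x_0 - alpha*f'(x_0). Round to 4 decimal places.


We compute the gradient at x_0 and apply the update.
f'(x) = 24*x + 7
f'(-8.7955) = 24*-8.7955 + 7 = -204.092
x_1 = -8.7955 - 0.01*-204.092 = -6.7546


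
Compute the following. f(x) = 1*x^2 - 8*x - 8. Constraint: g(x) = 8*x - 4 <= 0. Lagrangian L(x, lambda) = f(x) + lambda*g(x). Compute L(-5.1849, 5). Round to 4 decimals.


Step 1: Evaluate f(x).
f(-5.1849) = 1*(-5.1849)^2 - 8*(-5.1849) - 8 = 60.3624
Step 2: Evaluate g(x).
g(-5.1849) = 8*-5.1849 - 4 = -45.4792
Step 3: Compute Lagrangian.
L = 60.3624 + 5*-45.4792 = -167.0336


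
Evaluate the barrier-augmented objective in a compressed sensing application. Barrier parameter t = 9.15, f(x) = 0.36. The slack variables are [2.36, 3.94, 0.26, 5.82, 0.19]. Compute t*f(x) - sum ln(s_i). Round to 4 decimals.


Step 1: Compute log-barrier.
ln values: [0.8587, 1.3712, -1.3471, 1.7613, -1.6607]
phi = -(0.8587 + 1.3712 - 1.3471 + 1.7613 - 1.6607) = -0.9833
Step 2: Compute augmented objective.
t*f(x) = 9.15*0.36 = 3.294
Total = 3.294 - 0.9833 = 2.3107


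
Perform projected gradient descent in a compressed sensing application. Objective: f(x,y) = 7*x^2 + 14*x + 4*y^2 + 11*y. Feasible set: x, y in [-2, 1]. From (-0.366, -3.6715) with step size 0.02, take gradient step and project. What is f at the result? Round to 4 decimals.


Step 1: Compute gradient at (-0.366, -3.6715).
grad_x = 2*7*-0.366 + 14 = 8.876
grad_y = 2*4*-3.6715 + 11 = -18.372
Step 2: Gradient step.
x_raw = -0.366 - 0.02*8.876 = -0.5435
y_raw = -3.6715 - 0.02*-18.372 = -3.3041
Step 3: Project onto [-2, 1].
x_proj = clip(-0.5435) = -0.5435
y_proj = clip(-3.3041) = -2.0
Step 4: Evaluate f.
f(-0.5435, -2.0) = -11.5414


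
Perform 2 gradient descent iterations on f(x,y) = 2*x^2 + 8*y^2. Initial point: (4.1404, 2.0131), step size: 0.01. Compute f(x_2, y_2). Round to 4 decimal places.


Gradient descent on f(x,y) = 2*x^2 + 8*y^2.
Starting point: (4.1404, 2.0131), alpha = 0.01
Step 1: grad_x = 2*2*4.1404 = 16.5616, grad_y = 2*8*2.0131 = 32.2096
  x_1 = 4.1404 - 0.01*16.5616 = 3.9748
  y_1 = 2.0131 - 0.01*32.2096 = 1.691
Step 2: grad_x = 2*2*3.9748 = 15.8991, grad_y = 2*8*1.691 = 27.0561
  x_2 = 3.9748 - 0.01*15.8991 = 3.8158
  y_2 = 1.691 - 0.01*27.0561 = 1.4204
f(3.8158, 1.4204) = 2*3.8158^2 + 8*1.4204^2 = 45.2618


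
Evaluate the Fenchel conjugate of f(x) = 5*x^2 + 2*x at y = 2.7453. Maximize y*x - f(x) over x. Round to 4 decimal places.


f*(y) = sup_x {y*x - a*x^2 - b*x} = sup_x {(y-b)*x - a*x^2}
FOC: (y - b) - 2a*x = 0 => x* = (y - b)/(2a)
x* = (2.7453 - 2)/(2*5) = 0.0745
f*(2.7453) = (y-b)^2/(4a) = (2.7453 - 2)^2/(4*5)
= 0.5555/20 = 0.0278


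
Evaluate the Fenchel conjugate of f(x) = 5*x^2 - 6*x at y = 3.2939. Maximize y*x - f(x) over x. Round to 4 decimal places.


f*(y) = sup_x {y*x - a*x^2 - b*x} = sup_x {(y-b)*x - a*x^2}
FOC: (y - b) - 2a*x = 0 => x* = (y - b)/(2a)
x* = (3.2939 + 6)/(2*5) = 0.9294
f*(3.2939) = (y-b)^2/(4a) = (3.2939 + 6)^2/(4*5)
= 86.3766/20 = 4.3188


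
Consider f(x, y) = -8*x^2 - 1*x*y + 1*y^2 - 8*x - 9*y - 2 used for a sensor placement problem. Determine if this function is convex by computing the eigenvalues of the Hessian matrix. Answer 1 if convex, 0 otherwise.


The Hessian of f(x,y) = -8*x^2 - 1*x*y + 1*y^2 - 8*x - 9*y - 2 is:
H = [[-16, -1], [-1, 2]]
Trace = -16 + 2 = -14
Determinant = -16*2 - (-1)^2 = -33
Discriminant = (-14)^2 - 4*-33 = 328.0
Eigenvalues: lambda_1 = -16.0554, lambda_2 = 2.0554
The function is not convex.

0


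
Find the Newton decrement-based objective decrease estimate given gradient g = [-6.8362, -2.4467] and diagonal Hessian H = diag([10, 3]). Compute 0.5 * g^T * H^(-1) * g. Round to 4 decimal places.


Step 1: H is diagonal, so H^(-1) * g = [-0.6836, -0.8156].
Step 2: g^T H^(-1) g = sum_i g_i^2 / H_ii
  = (-6.8362)^2/10 + (-2.4467)^2/3
  = 4.6734 + 1.9954 = 6.6688
Step 3: Objective decrease = 0.5 * g^T H^(-1) g = 3.3344


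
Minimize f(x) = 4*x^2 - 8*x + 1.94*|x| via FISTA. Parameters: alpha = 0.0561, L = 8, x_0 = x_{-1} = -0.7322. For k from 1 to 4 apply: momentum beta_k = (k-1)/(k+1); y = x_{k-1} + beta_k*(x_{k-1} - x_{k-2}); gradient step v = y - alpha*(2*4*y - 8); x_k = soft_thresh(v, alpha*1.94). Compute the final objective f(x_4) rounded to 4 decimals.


FISTA on f(x) = 4*x^2 - 8*x + 1.94*|x|
L = 8, alpha = 0.0561
Iteration 1: beta = 0.0, y = -0.7322 + 0.0*(-0.7322 + 0.7322) = -0.7322
  grad(y) = -13.8576, v = y - alpha*grad = 0.0452
  prox(v) = soft_thresh(0.0452, 0.1088) = 0.0
Iteration 2: beta = 0.3333, y = 0.0 + 0.3333*(0.0 + 0.7322) = 0.2441
  grad(y) = -6.0475, v = y - alpha*grad = 0.5833
  prox(v) = soft_thresh(0.5833, 0.1088) = 0.4745
Iteration 3: beta = 0.5, y = 0.4745 + 0.5*(0.4745 - 0.0) = 0.7117
  grad(y) = -2.3061, v = y - alpha*grad = 0.8411
  prox(v) = soft_thresh(0.8411, 0.1088) = 0.7323
Iteration 4: beta = 0.6, y = 0.7323 + 0.6*(0.7323 - 0.4745) = 0.8869
  grad(y) = -0.9044, v = y - alpha*grad = 0.9377
  prox(v) = soft_thresh(0.9377, 0.1088) = 0.8289
f(x_4) = 4*0.8289^2 - 8*0.8289 + 1.94*|0.8289| = -2.2749


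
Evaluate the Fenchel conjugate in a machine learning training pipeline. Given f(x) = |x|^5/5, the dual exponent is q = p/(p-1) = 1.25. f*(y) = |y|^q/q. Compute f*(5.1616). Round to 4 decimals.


The conjugate exponent q satisfies 1/p + 1/q = 1.
p = 5, so q = 5/(5 - 1) = 1.25
|y|^q = 5.1616^1.25 = 7.78
f*(5.1616) = 7.78 / 1.25 = 6.224


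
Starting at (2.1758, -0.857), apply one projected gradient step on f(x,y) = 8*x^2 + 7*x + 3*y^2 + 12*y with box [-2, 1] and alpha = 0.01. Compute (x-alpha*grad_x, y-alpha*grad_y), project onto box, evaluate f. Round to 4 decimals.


Step 1: Compute gradient at (2.1758, -0.857).
grad_x = 2*8*2.1758 + 7 = 41.8128
grad_y = 2*3*-0.857 + 12 = 6.858
Step 2: Gradient step.
x_raw = 2.1758 - 0.01*41.8128 = 1.7577
y_raw = -0.857 - 0.01*6.858 = -0.9256
Step 3: Project onto [-2, 1].
x_proj = clip(1.7577) = 1.0
y_proj = clip(-0.9256) = -0.9256
Step 4: Evaluate f.
f(1.0, -0.9256) = 6.4631


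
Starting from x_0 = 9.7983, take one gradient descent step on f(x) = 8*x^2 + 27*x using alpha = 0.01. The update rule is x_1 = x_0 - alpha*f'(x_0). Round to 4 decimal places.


We compute the gradient at x_0 and apply the update.
f'(x) = 16*x + 27
f'(9.7983) = 16*9.7983 + 27 = 183.7728
x_1 = 9.7983 - 0.01*183.7728 = 7.9606


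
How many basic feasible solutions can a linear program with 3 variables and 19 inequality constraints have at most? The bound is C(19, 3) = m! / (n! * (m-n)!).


Each vertex corresponds to some choice of n active constraints out of m, so the number of vertices is at most C(m, n) = m! / (n!(m-n)!).
m = 19, n = 3
Numerator: 19 * 18 * 17
Denominator: 3! = 6
C(19, 3) = 969


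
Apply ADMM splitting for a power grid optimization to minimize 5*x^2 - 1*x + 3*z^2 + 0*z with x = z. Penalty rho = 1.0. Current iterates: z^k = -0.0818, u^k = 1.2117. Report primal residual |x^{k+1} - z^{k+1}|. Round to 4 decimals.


ADMM iteration with rho = 1.0, z^k = -0.0818, u^k = 1.2117
Step 1: x-update.
Minimize 5*x^2 - 1*x + (1.0/2)*(x + 0.0818 + 1.2117)^2
FOC: (2*5 + 1.0)*x = 1 + 1.0*(-0.0818 - 1.2117)
x^{k+1} = -0.0267
Step 2: z-update.
Minimize 3*z^2 + 0*z + (1.0/2)*(-0.0267 - z + 1.2117)^2
FOC: (2*3 + 1.0)*z = 0 + 1.0*(-0.0267 + 1.2117)
z^{k+1} = 0.1693
Step 3: u-update.
u^{k+1} = 1.2117 - 0.0267 - 0.1693 = 1.0157
Step 4: Primal residual = |-0.0267 - 0.1693| = 0.196


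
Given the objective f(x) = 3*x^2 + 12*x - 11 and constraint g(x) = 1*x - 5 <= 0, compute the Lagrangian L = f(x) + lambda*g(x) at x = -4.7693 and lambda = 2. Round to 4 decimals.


Step 1: Evaluate f(x).
f(-4.7693) = 3*(-4.7693)^2 + 12*(-4.7693) - 11 = 0.0071
Step 2: Evaluate g(x).
g(-4.7693) = 1*-4.7693 - 5 = -9.7693
Step 3: Compute Lagrangian.
L = 0.0071 + 2*-9.7693 = -19.5315


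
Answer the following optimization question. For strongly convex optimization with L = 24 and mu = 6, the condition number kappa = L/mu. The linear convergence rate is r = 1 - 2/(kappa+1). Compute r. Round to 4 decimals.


Step 1: Compute the condition number.
kappa = L/mu = 24/6 = 4.0
Step 2: Compute the convergence rate.
r = 1 - 2/(kappa + 1) = 1 - 2*mu/(L + mu) = (L - mu)/(L + mu) = 18/30 = 0.6


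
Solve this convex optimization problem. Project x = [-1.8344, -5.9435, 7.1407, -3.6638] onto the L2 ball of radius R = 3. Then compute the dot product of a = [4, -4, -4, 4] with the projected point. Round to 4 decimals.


Step 1: Compute ||x|| (intermediates to 6 decimals).
||x|| = sqrt((-1.8344)^2 + (-5.9435)^2 + 7.1407^2 + (-3.6638)^2) = 10.153977
Step 2: Project.
Since ||x|| > R, scale = R/||x|| = 3/10.153977 = 0.295451, proj(x) = scale * x
proj(x) = [-0.541975, -1.756013, 2.109727, -1.082473]
Step 3: Dot product.
a^T * proj(x) = 4*(-0.541975) - 4*(-1.756013) - 4*2.109727 + 4*(-1.082473) = -7.9126


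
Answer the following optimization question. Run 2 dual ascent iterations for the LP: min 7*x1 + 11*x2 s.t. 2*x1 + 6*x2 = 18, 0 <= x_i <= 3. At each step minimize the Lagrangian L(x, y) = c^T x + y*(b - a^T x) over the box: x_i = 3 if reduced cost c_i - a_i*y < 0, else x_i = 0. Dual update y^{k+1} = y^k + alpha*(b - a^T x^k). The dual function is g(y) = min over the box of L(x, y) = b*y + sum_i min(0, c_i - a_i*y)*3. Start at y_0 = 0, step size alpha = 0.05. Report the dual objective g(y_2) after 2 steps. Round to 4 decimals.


Dual ascent for LP: min 7*x1 + 11*x2, 2*x1 + 6*x2 = 18, 0 <= x_i <= 3
Step 1: y^k = 0.0, reduced costs: (7.0, 11.0)
  x^k = (0.0, 0.0), subgradient = b - a^T x = 18.0
  y^{k+1} = 0.0 + 0.05*18.0 = 0.9
Step 2: y^k = 0.9, reduced costs: (5.2, 5.6)
  x^k = (0.0, 0.0), subgradient = b - a^T x = 18.0
  y^{k+1} = 0.9 + 0.05*18.0 = 1.8
Dual objective at y_2 = 1.8: reduced costs (3.4, 0.2), box minimizer x = (0.0, 0.0)
g(y_2) = b*y + (c1 - a1*y)*x1 + (c2 - a2*y)*x2 = 18*1.8 + 3.4*0.0 + 0.2*0.0 = 32.4 + 0.0 + 0.0 = 32.4


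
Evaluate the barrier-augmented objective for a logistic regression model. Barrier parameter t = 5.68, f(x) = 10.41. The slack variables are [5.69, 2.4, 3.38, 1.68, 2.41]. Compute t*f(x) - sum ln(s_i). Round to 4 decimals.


Step 1: Compute log-barrier.
ln values: [1.7387, 0.8755, 1.2179, 0.5188, 0.8796]
phi = -(1.7387 + 0.8755 + 1.2179 + 0.5188 + 0.8796) = -5.2305
Step 2: Compute augmented objective.
t*f(x) = 5.68*10.41 = 59.1288
Total = 59.1288 - 5.2305 = 53.8983


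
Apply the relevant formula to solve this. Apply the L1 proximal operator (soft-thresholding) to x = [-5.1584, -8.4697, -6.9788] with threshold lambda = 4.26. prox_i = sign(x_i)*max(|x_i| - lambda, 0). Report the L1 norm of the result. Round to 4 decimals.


Soft-thresholding with lambda = 4.26:
prox(-5.1584) = sign(-5.1584)*max(|-5.1584| - 4.26, 0) = -0.8984
prox(-8.4697) = sign(-8.4697)*max(|-8.4697| - 4.26, 0) = -4.2097
prox(-6.9788) = sign(-6.9788)*max(|-6.9788| - 4.26, 0) = -2.7188
prox(x) = [-0.8984, -4.2097, -2.7188]
||prox(x)||_1 = 0.8984 + 4.2097 + 2.7188 = 7.8269


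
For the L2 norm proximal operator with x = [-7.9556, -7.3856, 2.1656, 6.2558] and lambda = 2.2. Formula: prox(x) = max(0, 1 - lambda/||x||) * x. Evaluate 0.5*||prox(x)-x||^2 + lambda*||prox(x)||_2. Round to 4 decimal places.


Step 1: Compute ||x||.
||x|| = 12.7147
Step 2: Compute scaling factor.
scale = max(0, 1 - 2.2/12.7147) = 0.827
Step 3: prox(x) = [-6.5791, -6.1077, 1.7909, 5.1734]
||prox(x)|| = 10.5147
Step 4: Proximal objective.
0.5*||prox-x||^2 = 2.42
lambda*||prox|| = 23.1323
Total = 25.5523


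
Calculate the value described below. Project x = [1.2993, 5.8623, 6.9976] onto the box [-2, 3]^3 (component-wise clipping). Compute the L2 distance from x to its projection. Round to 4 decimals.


Project each component onto [-2, 3].
clip(1.2993) = 1.2993, clip(5.8623) = 3.0, clip(6.9976) = 3.0
Projection = [1.2993, 3.0, 3.0]
Squared diffs: [0.0, 8.1928, 15.9808]
Distance = sqrt(24.1736) = 4.9167


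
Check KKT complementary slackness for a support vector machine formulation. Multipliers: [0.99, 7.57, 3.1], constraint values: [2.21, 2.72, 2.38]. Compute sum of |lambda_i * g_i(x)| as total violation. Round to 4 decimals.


KKT complementary slackness check:
lambda_1 * g_1 = 0.99 * 2.21 = 2.1879
lambda_2 * g_2 = 7.57 * 2.72 = 20.5904
lambda_3 * g_3 = 3.1 * 2.38 = 7.378
Total violation = 2.1879 + 20.5904 + 7.378 = 30.1563


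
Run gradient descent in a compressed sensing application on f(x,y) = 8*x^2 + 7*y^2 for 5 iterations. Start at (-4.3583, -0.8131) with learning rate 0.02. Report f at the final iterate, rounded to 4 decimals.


Gradient descent on f(x,y) = 8*x^2 + 7*y^2.
Starting point: (-4.3583, -0.8131), alpha = 0.02
Step 1: grad_x = 2*8*-4.3583 = -69.7328, grad_y = 2*7*-0.8131 = -11.3834
  x_1 = -4.3583 - 0.02*-69.7328 = -2.9636
  y_1 = -0.8131 - 0.02*-11.3834 = -0.5854
Step 2: grad_x = 2*8*-2.9636 = -47.4183, grad_y = 2*7*-0.5854 = -8.196
  x_2 = -2.9636 - 0.02*-47.4183 = -2.0153
  y_2 = -0.5854 - 0.02*-8.196 = -0.4215
Step 3: grad_x = 2*8*-2.0153 = -32.2444, grad_y = 2*7*-0.4215 = -5.9012
  x_3 = -2.0153 - 0.02*-32.2444 = -1.3704
  y_3 = -0.4215 - 0.02*-5.9012 = -0.3035
Step 4: grad_x = 2*8*-1.3704 = -21.9262, grad_y = 2*7*-0.3035 = -4.2488
  x_4 = -1.3704 - 0.02*-21.9262 = -0.9319
  y_4 = -0.3035 - 0.02*-4.2488 = -0.2185
Step 5: grad_x = 2*8*-0.9319 = -14.9098, grad_y = 2*7*-0.2185 = -3.0592
  x_5 = -0.9319 - 0.02*-14.9098 = -0.6337
  y_5 = -0.2185 - 0.02*-3.0592 = -0.1573
f(-0.6337, -0.1573) = 8*(-0.6337)^2 + 7*(-0.1573)^2 = 3.3855


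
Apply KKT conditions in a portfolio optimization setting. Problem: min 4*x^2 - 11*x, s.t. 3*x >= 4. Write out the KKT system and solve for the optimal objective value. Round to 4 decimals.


Step 1: Try lambda = 0 (constraint inactive).
Stationarity: 2*4*x - 11 = 0
x* = 11/(2*4) = 1.375
Check constraint: 3*1.375 = 4.125 >= 4 -- satisfied.
Step 2: Compute optimal value.
f(x*) = 4*1.375^2 - 11*1.375 = -7.5625


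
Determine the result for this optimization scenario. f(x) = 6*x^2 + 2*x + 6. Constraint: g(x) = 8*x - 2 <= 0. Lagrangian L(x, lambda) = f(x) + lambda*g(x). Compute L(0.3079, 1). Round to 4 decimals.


Step 1: Evaluate f(x).
f(0.3079) = 6*0.3079^2 + 2*0.3079 + 6 = 7.1846
Step 2: Evaluate g(x).
g(0.3079) = 8*0.3079 - 2 = 0.4632
Step 3: Compute Lagrangian.
L = 7.1846 + 1*0.4632 = 7.6478


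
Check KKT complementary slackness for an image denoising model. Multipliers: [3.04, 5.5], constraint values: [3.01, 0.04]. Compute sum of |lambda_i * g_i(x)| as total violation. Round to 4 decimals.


KKT complementary slackness check:
lambda_1 * g_1 = 3.04 * 3.01 = 9.1504
lambda_2 * g_2 = 5.5 * 0.04 = 0.22
Total violation = 9.1504 + 0.22 = 9.3704


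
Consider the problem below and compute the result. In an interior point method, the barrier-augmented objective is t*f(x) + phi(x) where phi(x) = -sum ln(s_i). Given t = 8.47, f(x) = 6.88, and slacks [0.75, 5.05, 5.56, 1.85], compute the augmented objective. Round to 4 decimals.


Step 1: Compute log-barrier.
ln values: [-0.2877, 1.6194, 1.7156, 0.6152]
phi = -(-0.2877 + 1.6194 + 1.7156 + 0.6152) = -3.6625
Step 2: Compute augmented objective.
t*f(x) = 8.47*6.88 = 58.2736
Total = 58.2736 - 3.6625 = 54.6111


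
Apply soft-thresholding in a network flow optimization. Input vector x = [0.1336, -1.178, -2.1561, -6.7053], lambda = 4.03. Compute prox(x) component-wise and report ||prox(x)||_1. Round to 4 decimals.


Soft-thresholding with lambda = 4.03:
prox(0.1336) = sign(0.1336)*max(|0.1336| - 4.03, 0) = 0.0
prox(-1.178) = sign(-1.178)*max(|-1.178| - 4.03, 0) = 0.0
prox(-2.1561) = sign(-2.1561)*max(|-2.1561| - 4.03, 0) = 0.0
prox(-6.7053) = sign(-6.7053)*max(|-6.7053| - 4.03, 0) = -2.6753
prox(x) = [0.0, 0.0, 0.0, -2.6753]
||prox(x)||_1 = 0.0 + 0.0 + 0.0 + 2.6753 = 2.6753


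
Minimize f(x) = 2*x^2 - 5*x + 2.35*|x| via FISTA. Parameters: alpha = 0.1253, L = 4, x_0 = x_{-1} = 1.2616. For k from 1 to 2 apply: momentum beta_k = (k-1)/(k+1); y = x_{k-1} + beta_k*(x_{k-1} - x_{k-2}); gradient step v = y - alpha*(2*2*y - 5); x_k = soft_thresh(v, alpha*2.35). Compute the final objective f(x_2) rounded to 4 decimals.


FISTA on f(x) = 2*x^2 - 5*x + 2.35*|x|
L = 4, alpha = 0.1253
Iteration 1: beta = 0.0, y = 1.2616 + 0.0*(1.2616 - 1.2616) = 1.2616
  grad(y) = 0.0464, v = y - alpha*grad = 1.2558
  prox(v) = soft_thresh(1.2558, 0.2945) = 0.9613
Iteration 2: beta = 0.3333, y = 0.9613 + 0.3333*(0.9613 - 1.2616) = 0.8612
  grad(y) = -1.555, v = y - alpha*grad = 1.0561
  prox(v) = soft_thresh(1.0561, 0.2945) = 0.7616
f(x_2) = 2*0.7616^2 - 5*0.7616 + 2.35*|0.7616| = -0.8582


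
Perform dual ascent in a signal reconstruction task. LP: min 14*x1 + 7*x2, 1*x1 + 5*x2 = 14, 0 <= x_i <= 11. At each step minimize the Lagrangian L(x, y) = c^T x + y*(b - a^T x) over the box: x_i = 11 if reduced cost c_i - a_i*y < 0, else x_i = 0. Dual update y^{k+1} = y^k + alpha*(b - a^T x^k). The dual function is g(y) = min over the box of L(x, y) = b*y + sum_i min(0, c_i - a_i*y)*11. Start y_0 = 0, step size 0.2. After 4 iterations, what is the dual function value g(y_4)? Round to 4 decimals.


Dual ascent for LP: min 14*x1 + 7*x2, 1*x1 + 5*x2 = 14, 0 <= x_i <= 11
Step 1: y^k = 0.0, reduced costs: (14.0, 7.0)
  x^k = (0.0, 0.0), subgradient = b - a^T x = 14.0
  y^{k+1} = 0.0 + 0.2*14.0 = 2.8
Step 2: y^k = 2.8, reduced costs: (11.2, -7.0)
  x^k = (0.0, 11.0), subgradient = b - a^T x = -41.0
  y^{k+1} = 2.8 + 0.2*-41.0 = -5.4
Step 3: y^k = -5.4, reduced costs: (19.4, 34.0)
  x^k = (0.0, 0.0), subgradient = b - a^T x = 14.0
  y^{k+1} = -5.4 + 0.2*14.0 = -2.6
Step 4: y^k = -2.6, reduced costs: (16.6, 20.0)
  x^k = (0.0, 0.0), subgradient = b - a^T x = 14.0
  y^{k+1} = -2.6 + 0.2*14.0 = 0.2
Dual objective at y_4 = 0.2: reduced costs (13.8, 6.0), box minimizer x = (0.0, 0.0)
g(y_4) = b*y + (c1 - a1*y)*x1 + (c2 - a2*y)*x2 = 14*0.2 + 13.8*0.0 + 6.0*0.0 = 2.8 + 0.0 + 0.0 = 2.8


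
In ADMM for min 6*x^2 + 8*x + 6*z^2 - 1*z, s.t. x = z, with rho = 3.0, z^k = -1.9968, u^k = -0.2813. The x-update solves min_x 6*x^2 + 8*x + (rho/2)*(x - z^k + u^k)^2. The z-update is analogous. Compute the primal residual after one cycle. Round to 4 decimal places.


ADMM iteration with rho = 3.0, z^k = -1.9968, u^k = -0.2813
Step 1: x-update.
Minimize 6*x^2 + 8*x + (3.0/2)*(x + 1.9968 - 0.2813)^2
FOC: (2*6 + 3.0)*x = -8 + 3.0*(-1.9968 + 0.2813)
x^{k+1} = -0.8764
Step 2: z-update.
Minimize 6*z^2 - 1*z + (3.0/2)*(-0.8764 - z - 0.2813)^2
FOC: (2*6 + 3.0)*z = 1 + 3.0*(-0.8764 - 0.2813)
z^{k+1} = -0.1649
Step 3: u-update.
u^{k+1} = -0.2813 - 0.8764 + 0.1649 = -0.9929
Step 4: Primal residual = |-0.8764 + 0.1649| = 0.7116


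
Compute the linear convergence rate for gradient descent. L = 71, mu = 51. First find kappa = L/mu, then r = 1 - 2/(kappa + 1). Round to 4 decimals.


Step 1: Compute the condition number.
kappa = L/mu = 71/51 = 1.3922
Step 2: Compute the convergence rate.
r = 1 - 2/(kappa + 1) = 1 - 2*mu/(L + mu) = (L - mu)/(L + mu) = 20/122 = 0.1639


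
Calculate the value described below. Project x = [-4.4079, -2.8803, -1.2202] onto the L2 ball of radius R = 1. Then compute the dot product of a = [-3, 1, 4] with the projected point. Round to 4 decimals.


Step 1: Compute ||x|| (intermediates to 6 decimals).
||x|| = sqrt((-4.4079)^2 + (-2.8803)^2 + (-1.2202)^2) = 5.405053
Step 2: Project.
Since ||x|| > R, scale = R/||x|| = 1/5.405053 = 0.185012, proj(x) = scale * x
proj(x) = [-0.815514, -0.53289, -0.225752]
Step 3: Dot product.
a^T * proj(x) = -3*(-0.815514) + 1*(-0.53289) + 4*(-0.225752) = 1.0106


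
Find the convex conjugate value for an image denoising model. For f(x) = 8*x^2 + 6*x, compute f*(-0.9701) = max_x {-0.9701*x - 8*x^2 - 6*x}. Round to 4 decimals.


f*(y) = sup_x {y*x - a*x^2 - b*x} = sup_x {(y-b)*x - a*x^2}
FOC: (y - b) - 2a*x = 0 => x* = (y - b)/(2a)
x* = (-0.9701 - 6)/(2*8) = -0.4356
f*(-0.9701) = (y-b)^2/(4a) = (-0.9701 - 6)^2/(4*8)
= 48.5823/32 = 1.5182


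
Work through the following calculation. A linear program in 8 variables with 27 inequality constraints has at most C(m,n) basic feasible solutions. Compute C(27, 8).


Each vertex corresponds to some choice of n active constraints out of m, so the number of vertices is at most C(m, n) = m! / (n!(m-n)!).
m = 27, n = 8
Numerator: 27 * 26 * 25 * 24 * 23 * 22 * 21 * 20
Denominator: 8! = 40320
C(27, 8) = 2220075


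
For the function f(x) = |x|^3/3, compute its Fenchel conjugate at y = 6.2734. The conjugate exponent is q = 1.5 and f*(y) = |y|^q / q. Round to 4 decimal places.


The conjugate exponent q satisfies 1/p + 1/q = 1.
p = 3, so q = 3/(3 - 1) = 1.5
|y|^q = 6.2734^1.5 = 15.7128
f*(6.2734) = 15.7128 / 1.5 = 10.4752


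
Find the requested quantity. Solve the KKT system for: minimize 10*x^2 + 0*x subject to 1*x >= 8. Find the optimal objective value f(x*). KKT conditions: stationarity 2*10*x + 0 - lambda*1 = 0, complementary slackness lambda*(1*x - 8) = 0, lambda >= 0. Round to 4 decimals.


Step 1: Try lambda = 0 (constraint inactive).
x_unc = 0/(2*10) = 0.0
Check: 1*0.0 = 0.0 < 8 -- violated!
Step 2: Constraint must be active: 1*x = 8
x* = 8/1 = 8.0
lambda = (2*10*8.0 + 0)/1 = 160.0
Step 3: Compute optimal value.
f(x*) = 10*8.0^2 + 0*8.0 = 640.0


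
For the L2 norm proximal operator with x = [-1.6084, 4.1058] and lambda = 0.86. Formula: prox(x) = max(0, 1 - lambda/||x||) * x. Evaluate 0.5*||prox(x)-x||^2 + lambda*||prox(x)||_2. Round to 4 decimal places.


Step 1: Compute ||x||.
||x|| = 4.4096
Step 2: Compute scaling factor.
scale = max(0, 1 - 0.86/4.4096) = 0.805
Step 3: prox(x) = [-1.2947, 3.305]
||prox(x)|| = 3.5496
Step 4: Proximal objective.
0.5*||prox-x||^2 = 0.3698
lambda*||prox|| = 3.0527
Total = 3.4225


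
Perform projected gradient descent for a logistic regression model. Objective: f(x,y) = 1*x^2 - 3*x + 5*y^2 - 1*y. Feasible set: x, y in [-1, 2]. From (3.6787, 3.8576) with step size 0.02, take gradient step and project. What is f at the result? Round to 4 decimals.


Step 1: Compute gradient at (3.6787, 3.8576).
grad_x = 2*1*3.6787 - 3 = 4.3574
grad_y = 2*5*3.8576 - 1 = 37.576
Step 2: Gradient step.
x_raw = 3.6787 - 0.02*4.3574 = 3.5916
y_raw = 3.8576 - 0.02*37.576 = 3.1061
Step 3: Project onto [-1, 2].
x_proj = clip(3.5916) = 2.0
y_proj = clip(3.1061) = 2.0
Step 4: Evaluate f.
f(2.0, 2.0) = 16.0


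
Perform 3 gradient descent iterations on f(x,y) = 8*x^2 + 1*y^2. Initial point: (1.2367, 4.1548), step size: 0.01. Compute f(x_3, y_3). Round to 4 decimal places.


Gradient descent on f(x,y) = 8*x^2 + 1*y^2.
Starting point: (1.2367, 4.1548), alpha = 0.01
Step 1: grad_x = 2*8*1.2367 = 19.7872, grad_y = 2*1*4.1548 = 8.3096
  x_1 = 1.2367 - 0.01*19.7872 = 1.0388
  y_1 = 4.1548 - 0.01*8.3096 = 4.0717
Step 2: grad_x = 2*8*1.0388 = 16.6212, grad_y = 2*1*4.0717 = 8.1434
  x_2 = 1.0388 - 0.01*16.6212 = 0.8726
  y_2 = 4.0717 - 0.01*8.1434 = 3.9903
Step 3: grad_x = 2*8*0.8726 = 13.9618, grad_y = 2*1*3.9903 = 7.9805
  x_3 = 0.8726 - 0.01*13.9618 = 0.733
  y_3 = 3.9903 - 0.01*7.9805 = 3.9105
f(0.733, 3.9105) = 8*0.733^2 + 1*3.9105^2 = 19.59


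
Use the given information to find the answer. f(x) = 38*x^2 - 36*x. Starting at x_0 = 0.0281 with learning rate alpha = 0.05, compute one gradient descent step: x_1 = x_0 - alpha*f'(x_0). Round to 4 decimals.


We compute the gradient at x_0 and apply the update.
f'(x) = 76*x - 36
f'(0.0281) = 76*0.0281 - 36 = -33.8644
x_1 = 0.0281 - 0.05*-33.8644 = 1.7213


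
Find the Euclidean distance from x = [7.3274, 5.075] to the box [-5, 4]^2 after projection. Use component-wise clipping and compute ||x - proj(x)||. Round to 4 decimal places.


Project each component onto [-5, 4].
clip(7.3274) = 4.0, clip(5.075) = 4.0
Projection = [4.0, 4.0]
Squared diffs: [11.0716, 1.1556]
Distance = sqrt(12.2272) = 3.4967


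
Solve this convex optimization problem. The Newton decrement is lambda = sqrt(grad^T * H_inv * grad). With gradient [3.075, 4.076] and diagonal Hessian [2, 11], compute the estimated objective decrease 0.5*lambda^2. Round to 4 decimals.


Step 1: H is diagonal, so H^(-1) * g = [1.5375, 0.3705].
Step 2: g^T H^(-1) g = sum_i g_i^2 / H_ii
  = (3.075)^2/2 + (4.076)^2/11
  = 4.7278 + 1.5103 = 6.2382
Step 3: Objective decrease = 0.5 * g^T H^(-1) g = 3.1191


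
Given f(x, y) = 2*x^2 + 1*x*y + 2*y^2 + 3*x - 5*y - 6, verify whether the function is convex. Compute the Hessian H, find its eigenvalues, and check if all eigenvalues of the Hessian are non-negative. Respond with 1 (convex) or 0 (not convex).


The Hessian of f(x,y) = 2*x^2 + 1*x*y + 2*y^2 + 3*x - 5*y - 6 is:
H = [[4, 1], [1, 4]]
Trace = 4 + 4 = 8
Determinant = 4*4 - (1)^2 = 15
Discriminant = (8)^2 - 4*15 = 4.0
Eigenvalues: lambda_1 = 3.0, lambda_2 = 5.0
The function is convex.

1


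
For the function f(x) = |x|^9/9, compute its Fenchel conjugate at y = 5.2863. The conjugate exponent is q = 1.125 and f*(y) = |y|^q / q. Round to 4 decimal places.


The conjugate exponent q satisfies 1/p + 1/q = 1.
p = 9, so q = 9/(9 - 1) = 1.125
|y|^q = 5.2863^1.125 = 6.5095
f*(5.2863) = 6.5095 / 1.125 = 5.7862
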